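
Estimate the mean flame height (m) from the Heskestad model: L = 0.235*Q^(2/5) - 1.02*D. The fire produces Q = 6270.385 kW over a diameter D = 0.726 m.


Q^(2/5) = 33.031
0.235 * Q^(2/5) = 7.7622
1.02 * D = 0.74052
L = 7.0217 m

7.0217 m


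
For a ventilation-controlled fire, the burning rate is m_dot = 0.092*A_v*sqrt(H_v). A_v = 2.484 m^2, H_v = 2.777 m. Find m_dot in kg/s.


sqrt(H_v) = 1.6664
m_dot = 0.092 * 2.484 * 1.6664 = 0.38083 kg/s

0.38083 kg/s


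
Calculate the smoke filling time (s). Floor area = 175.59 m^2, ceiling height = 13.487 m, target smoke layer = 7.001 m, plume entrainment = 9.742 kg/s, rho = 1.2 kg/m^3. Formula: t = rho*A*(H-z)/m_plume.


H - z = 6.486 m
t = 1.2 * 175.59 * 6.486 / 9.742 = 140.28 s

140.28 s


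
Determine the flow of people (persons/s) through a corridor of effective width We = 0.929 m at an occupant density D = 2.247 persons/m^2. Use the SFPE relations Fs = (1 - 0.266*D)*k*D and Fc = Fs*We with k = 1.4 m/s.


1 - 0.266*D = 1 - 0.266*2.247 = 0.40230
Fs = 0.40230 * 1.4 * 2.247 = 1.2655 persons/(s*m)
Fc = 1.2655 * 0.929 = 1.1757 persons/s

1.1757 persons/s


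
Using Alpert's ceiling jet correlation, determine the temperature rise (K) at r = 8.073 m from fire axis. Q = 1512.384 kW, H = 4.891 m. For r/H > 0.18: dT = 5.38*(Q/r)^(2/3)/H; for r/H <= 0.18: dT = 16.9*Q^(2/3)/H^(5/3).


r/H = 8.073 / 4.891 = 1.6506
r/H > 0.18, so dT = 5.38*(Q/r)^(2/3)/H
Q/r = 187.34
(Q/r)^(2/3) = 32.740
dT = 5.38 * 32.740 / 4.891 = 36.014 K

36.014 K


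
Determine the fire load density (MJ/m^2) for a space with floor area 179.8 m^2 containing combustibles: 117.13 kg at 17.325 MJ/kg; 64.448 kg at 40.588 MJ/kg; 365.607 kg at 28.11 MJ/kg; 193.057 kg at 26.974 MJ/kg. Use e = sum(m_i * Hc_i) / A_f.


Total energy = 117.13*17.325 + 64.448*40.588 + 365.607*28.11 + 193.057*26.974
= 2029.277 + 2615.815 + 10277.21 + 5207.520
= 20129.82 MJ
e = 20129.82 / 179.8 = 111.96 MJ/m^2

111.96 MJ/m^2


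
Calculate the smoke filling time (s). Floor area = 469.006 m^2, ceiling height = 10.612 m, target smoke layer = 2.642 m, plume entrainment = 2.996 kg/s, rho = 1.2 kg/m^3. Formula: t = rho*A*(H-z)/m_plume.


H - z = 7.97 m
t = 1.2 * 469.006 * 7.97 / 2.996 = 1497.2 s

1497.2 s


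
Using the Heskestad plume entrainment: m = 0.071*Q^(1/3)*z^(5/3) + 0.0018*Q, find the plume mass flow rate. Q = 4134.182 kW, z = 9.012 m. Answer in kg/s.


Q^(1/3) = 16.050
z^(5/3) = 39.027
First term = 0.071 * 16.050 * 39.027 = 44.472
Second term = 0.0018 * 4134.182 = 7.4415
m = 51.914 kg/s

51.914 kg/s


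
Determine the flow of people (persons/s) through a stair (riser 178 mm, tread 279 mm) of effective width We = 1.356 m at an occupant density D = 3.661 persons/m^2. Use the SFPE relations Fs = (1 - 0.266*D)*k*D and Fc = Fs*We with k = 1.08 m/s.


1 - 0.266*D = 1 - 0.266*3.661 = 0.026174
Fs = 0.026174 * 1.08 * 3.661 = 0.10349 persons/(s*m)
Fc = 0.10349 * 1.356 = 0.14033 persons/s

0.14033 persons/s


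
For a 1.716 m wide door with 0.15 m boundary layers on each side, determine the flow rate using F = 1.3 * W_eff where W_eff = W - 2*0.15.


W_eff = 1.716 - 0.30 = 1.416 m
F = 1.3 * 1.416 = 1.8408 persons/s

1.8408 persons/s


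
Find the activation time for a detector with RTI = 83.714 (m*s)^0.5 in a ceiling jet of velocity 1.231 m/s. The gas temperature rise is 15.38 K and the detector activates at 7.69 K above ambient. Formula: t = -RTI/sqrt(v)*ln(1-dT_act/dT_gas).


dT_act/dT_gas = 0.5
ln(1 - 0.5) = -0.69315
t = -83.714 / sqrt(1.231) * -0.69315 = 52.299 s

52.299 s


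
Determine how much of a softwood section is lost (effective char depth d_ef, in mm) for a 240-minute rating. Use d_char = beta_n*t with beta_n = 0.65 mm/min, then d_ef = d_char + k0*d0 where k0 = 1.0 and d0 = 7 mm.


d_char = 0.65 * 240 = 156 mm
d_ef = 156 + 1.0*7 = 163 mm

163 mm


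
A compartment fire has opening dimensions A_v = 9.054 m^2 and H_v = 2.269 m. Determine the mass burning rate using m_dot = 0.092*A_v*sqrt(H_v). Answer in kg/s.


sqrt(H_v) = 1.5063
m_dot = 0.092 * 9.054 * 1.5063 = 1.2547 kg/s

1.2547 kg/s


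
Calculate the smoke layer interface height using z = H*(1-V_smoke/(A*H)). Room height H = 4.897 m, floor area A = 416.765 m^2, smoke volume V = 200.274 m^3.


V/(A*H) = 0.098130
1 - 0.098130 = 0.90187
z = 4.897 * 0.90187 = 4.4165 m

4.4165 m


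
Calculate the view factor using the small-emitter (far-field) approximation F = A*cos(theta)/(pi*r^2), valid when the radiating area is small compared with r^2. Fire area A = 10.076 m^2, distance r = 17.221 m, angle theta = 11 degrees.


cos(11 deg) = 0.98163
pi*r^2 = 931.68
F = 10.076 * 0.98163 / 931.68 = 0.010616

0.010616


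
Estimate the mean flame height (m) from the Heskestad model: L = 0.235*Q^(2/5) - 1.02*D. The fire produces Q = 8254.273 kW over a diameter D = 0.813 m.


Q^(2/5) = 36.870
0.235 * Q^(2/5) = 8.6644
1.02 * D = 0.82926
L = 7.8352 m

7.8352 m


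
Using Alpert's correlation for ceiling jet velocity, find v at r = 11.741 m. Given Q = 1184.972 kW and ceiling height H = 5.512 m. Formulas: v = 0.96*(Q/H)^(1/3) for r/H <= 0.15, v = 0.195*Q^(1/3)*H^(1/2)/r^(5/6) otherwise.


r/H = 11.741 / 5.512 = 2.1301
r/H > 0.15, so v = 0.195*Q^(1/3)*H^(1/2)/r^(5/6)
Q^(1/3) = 10.582
H^(1/2) = 2.3478
r^(5/6) = 7.7879
v = 0.195 * 10.582 * 2.3478 / 7.7879 = 0.62207 m/s

0.62207 m/s


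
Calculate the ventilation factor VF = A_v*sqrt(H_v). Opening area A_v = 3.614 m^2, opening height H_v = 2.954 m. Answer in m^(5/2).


sqrt(H_v) = 1.7187
VF = 3.614 * 1.7187 = 6.2115 m^(5/2)

6.2115 m^(5/2)


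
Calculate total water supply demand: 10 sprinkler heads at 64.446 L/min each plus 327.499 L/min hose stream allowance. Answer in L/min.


Sprinkler demand = 10 * 64.446 = 644.46 L/min
Total = 644.46 + 327.499 = 971.959 L/min

971.959 L/min


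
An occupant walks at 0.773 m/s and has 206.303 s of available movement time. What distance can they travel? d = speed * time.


d = 0.773 * 206.303 = 159.47 m

159.47 m


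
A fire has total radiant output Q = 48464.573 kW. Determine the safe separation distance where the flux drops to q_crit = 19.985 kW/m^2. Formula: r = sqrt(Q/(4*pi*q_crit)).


4*pi*q_crit = 251.14
Q/(4*pi*q_crit) = 192.98
r = sqrt(192.98) = 13.892 m

13.892 m


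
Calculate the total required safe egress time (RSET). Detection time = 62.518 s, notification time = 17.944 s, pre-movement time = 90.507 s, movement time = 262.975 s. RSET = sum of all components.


Total = 62.518 + 17.944 + 90.507 + 262.975 = 433.944 s

433.944 s


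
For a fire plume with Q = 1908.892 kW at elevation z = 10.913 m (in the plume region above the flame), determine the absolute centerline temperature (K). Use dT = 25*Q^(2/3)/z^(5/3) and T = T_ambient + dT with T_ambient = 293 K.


Q^(2/3) = 153.88
z^(5/3) = 53.692
dT = 25 * 153.88 / 53.692 = 71.651 K
T = 293 + 71.651 = 364.65 K

364.65 K


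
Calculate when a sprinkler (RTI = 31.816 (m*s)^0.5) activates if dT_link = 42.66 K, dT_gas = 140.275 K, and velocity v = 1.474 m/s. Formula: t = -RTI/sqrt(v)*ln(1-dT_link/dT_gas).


dT_link/dT_gas = 0.30412
ln(1 - 0.30412) = -0.36257
t = -31.816 / sqrt(1.474) * -0.36257 = 9.5015 s

9.5015 s


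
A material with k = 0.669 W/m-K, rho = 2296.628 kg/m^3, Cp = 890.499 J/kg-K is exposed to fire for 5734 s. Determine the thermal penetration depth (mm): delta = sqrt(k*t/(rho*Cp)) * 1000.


alpha = 0.669 / (2296.628 * 890.499) = 3.2712e-07 m^2/s
alpha * t = 0.0018757
delta = sqrt(0.0018757) * 1000 = 43.309 mm

43.309 mm


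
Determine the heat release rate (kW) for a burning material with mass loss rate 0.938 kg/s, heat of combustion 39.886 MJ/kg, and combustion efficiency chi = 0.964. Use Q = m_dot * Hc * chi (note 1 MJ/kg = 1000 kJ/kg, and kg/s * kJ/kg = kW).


Hc = 39.886 MJ/kg = 39.886 * 1000 kJ/kg = 39886 kJ/kg
Q = 0.938 kg/s * 39886 kJ/kg * 0.964 = 36066 kW

36066 kW


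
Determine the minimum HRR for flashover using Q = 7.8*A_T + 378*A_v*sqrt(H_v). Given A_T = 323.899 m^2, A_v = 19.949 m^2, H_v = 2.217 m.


7.8*A_T = 2526.4
sqrt(H_v) = 1.4890
378*A_v*sqrt(H_v) = 11228
Q = 2526.4 + 11228 = 13754 kW

13754 kW


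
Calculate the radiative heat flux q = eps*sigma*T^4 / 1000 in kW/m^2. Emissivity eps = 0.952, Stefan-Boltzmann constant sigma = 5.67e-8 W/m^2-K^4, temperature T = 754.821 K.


T^4 = 3.2462e+11
q = 0.952 * 5.67e-8 * 3.2462e+11 / 1000 = 17.522 kW/m^2

17.522 kW/m^2


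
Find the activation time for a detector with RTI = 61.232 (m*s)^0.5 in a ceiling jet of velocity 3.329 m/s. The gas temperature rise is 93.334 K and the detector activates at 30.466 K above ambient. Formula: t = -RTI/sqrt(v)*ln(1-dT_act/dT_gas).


dT_act/dT_gas = 0.32642
ln(1 - 0.32642) = -0.39515
t = -61.232 / sqrt(3.329) * -0.39515 = 13.261 s

13.261 s


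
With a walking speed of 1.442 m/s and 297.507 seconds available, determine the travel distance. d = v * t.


d = 1.442 * 297.507 = 429.01 m

429.01 m


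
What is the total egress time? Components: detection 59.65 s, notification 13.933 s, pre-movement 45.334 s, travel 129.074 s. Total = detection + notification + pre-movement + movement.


Total = 59.65 + 13.933 + 45.334 + 129.074 = 247.991 s

247.991 s


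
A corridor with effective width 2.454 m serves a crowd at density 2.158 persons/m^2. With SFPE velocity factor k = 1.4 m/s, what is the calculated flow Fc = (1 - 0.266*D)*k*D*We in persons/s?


1 - 0.266*D = 1 - 0.266*2.158 = 0.42597
Fs = 0.42597 * 1.4 * 2.158 = 1.2869 persons/(s*m)
Fc = 1.2869 * 2.454 = 3.1582 persons/s

3.1582 persons/s


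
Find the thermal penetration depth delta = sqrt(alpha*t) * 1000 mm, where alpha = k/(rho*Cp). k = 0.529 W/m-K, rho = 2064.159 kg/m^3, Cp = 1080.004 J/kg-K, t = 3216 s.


alpha = 0.529 / (2064.159 * 1080.004) = 2.3729e-07 m^2/s
alpha * t = 0.00076314
delta = sqrt(0.00076314) * 1000 = 27.625 mm

27.625 mm


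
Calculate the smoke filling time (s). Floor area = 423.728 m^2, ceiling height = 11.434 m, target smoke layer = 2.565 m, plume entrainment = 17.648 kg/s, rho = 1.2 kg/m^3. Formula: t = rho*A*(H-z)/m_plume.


H - z = 8.869 m
t = 1.2 * 423.728 * 8.869 / 17.648 = 255.53 s

255.53 s


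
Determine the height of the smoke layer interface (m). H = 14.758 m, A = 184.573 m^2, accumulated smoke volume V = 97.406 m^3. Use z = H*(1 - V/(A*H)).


V/(A*H) = 0.035759
1 - 0.035759 = 0.96424
z = 14.758 * 0.96424 = 14.230 m

14.230 m


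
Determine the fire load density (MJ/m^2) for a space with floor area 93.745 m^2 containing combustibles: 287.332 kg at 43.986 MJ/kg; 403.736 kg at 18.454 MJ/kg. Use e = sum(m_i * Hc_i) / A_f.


Total energy = 287.332*43.986 + 403.736*18.454
= 12638.59 + 7450.544
= 20089.13 MJ
e = 20089.13 / 93.745 = 214.30 MJ/m^2

214.30 MJ/m^2


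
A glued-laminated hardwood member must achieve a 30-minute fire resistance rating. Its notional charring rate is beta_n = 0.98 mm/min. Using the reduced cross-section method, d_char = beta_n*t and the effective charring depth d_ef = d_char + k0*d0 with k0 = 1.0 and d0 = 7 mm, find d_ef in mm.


d_char = 0.98 * 30 = 29.4 mm
d_ef = 29.4 + 1.0*7 = 36.4 mm

36.4 mm


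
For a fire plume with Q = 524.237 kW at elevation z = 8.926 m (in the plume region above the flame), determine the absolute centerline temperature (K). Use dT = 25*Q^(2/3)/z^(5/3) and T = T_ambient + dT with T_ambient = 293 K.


Q^(2/3) = 65.016
z^(5/3) = 38.409
dT = 25 * 65.016 / 38.409 = 42.319 K
T = 293 + 42.319 = 335.32 K

335.32 K


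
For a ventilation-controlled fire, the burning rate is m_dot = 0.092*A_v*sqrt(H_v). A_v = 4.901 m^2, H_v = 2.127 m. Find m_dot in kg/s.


sqrt(H_v) = 1.4584
m_dot = 0.092 * 4.901 * 1.4584 = 0.65759 kg/s

0.65759 kg/s


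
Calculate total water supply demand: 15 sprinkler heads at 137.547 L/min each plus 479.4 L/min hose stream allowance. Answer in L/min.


Sprinkler demand = 15 * 137.547 = 2063.205 L/min
Total = 2063.205 + 479.4 = 2542.605 L/min

2542.605 L/min


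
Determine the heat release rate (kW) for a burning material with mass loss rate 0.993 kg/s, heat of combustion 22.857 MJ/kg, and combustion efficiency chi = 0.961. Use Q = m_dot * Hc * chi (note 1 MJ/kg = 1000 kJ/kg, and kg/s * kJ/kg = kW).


Hc = 22.857 MJ/kg = 22.857 * 1000 kJ/kg = 22857 kJ/kg
Q = 0.993 kg/s * 22857 kJ/kg * 0.961 = 21812 kW

21812 kW


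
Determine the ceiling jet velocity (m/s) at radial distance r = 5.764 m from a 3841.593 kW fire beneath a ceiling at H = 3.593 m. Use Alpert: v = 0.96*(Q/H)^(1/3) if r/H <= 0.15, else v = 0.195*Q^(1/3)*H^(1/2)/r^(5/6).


r/H = 5.764 / 3.593 = 1.6042
r/H > 0.15, so v = 0.195*Q^(1/3)*H^(1/2)/r^(5/6)
Q^(1/3) = 15.662
H^(1/2) = 1.8955
r^(5/6) = 4.3046
v = 0.195 * 15.662 * 1.8955 / 4.3046 = 1.3448 m/s

1.3448 m/s


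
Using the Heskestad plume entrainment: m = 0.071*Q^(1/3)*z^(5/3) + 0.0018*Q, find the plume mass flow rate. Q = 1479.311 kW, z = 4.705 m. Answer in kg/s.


Q^(1/3) = 11.394
z^(5/3) = 13.211
First term = 0.071 * 11.394 * 13.211 = 10.688
Second term = 0.0018 * 1479.311 = 2.6628
m = 13.350 kg/s

13.350 kg/s


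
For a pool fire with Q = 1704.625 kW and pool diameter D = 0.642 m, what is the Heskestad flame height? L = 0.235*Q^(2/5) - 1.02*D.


Q^(2/5) = 19.618
0.235 * Q^(2/5) = 4.6102
1.02 * D = 0.65484
L = 3.9554 m

3.9554 m


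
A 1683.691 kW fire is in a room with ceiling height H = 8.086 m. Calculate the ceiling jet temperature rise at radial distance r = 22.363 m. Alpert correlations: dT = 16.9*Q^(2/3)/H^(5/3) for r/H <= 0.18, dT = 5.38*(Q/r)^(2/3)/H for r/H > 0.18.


r/H = 22.363 / 8.086 = 2.7656
r/H > 0.18, so dT = 5.38*(Q/r)^(2/3)/H
Q/r = 75.289
(Q/r)^(2/3) = 17.830
dT = 5.38 * 17.830 / 8.086 = 11.863 K

11.863 K


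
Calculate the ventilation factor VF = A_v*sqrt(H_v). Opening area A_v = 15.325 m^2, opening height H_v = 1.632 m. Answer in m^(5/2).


sqrt(H_v) = 1.2775
VF = 15.325 * 1.2775 = 19.578 m^(5/2)

19.578 m^(5/2)


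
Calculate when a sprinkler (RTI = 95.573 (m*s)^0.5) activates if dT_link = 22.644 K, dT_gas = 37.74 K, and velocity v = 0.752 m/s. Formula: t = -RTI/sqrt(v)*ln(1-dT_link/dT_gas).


dT_link/dT_gas = 0.6
ln(1 - 0.6) = -0.91629
t = -95.573 / sqrt(0.752) * -0.91629 = 100.99 s

100.99 s


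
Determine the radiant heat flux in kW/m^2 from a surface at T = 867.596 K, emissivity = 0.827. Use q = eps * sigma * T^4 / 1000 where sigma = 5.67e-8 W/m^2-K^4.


T^4 = 5.6659e+11
q = 0.827 * 5.67e-8 * 5.6659e+11 / 1000 = 26.568 kW/m^2

26.568 kW/m^2


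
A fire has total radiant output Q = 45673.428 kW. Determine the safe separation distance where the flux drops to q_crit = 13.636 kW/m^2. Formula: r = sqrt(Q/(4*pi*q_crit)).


4*pi*q_crit = 171.36
Q/(4*pi*q_crit) = 266.54
r = sqrt(266.54) = 16.326 m

16.326 m


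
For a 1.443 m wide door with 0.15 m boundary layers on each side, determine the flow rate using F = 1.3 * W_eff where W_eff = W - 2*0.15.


W_eff = 1.443 - 0.30 = 1.143 m
F = 1.3 * 1.143 = 1.4859 persons/s

1.4859 persons/s


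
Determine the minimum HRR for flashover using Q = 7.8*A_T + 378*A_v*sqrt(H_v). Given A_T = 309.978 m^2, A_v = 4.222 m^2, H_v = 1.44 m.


7.8*A_T = 2417.8
sqrt(H_v) = 1.2
378*A_v*sqrt(H_v) = 1915.1
Q = 2417.8 + 1915.1 = 4332.9 kW

4332.9 kW


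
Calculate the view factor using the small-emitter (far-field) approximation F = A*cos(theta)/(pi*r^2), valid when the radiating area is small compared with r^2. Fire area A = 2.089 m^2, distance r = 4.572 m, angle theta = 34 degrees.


cos(34 deg) = 0.82904
pi*r^2 = 65.669
F = 2.089 * 0.82904 / 65.669 = 0.026372

0.026372


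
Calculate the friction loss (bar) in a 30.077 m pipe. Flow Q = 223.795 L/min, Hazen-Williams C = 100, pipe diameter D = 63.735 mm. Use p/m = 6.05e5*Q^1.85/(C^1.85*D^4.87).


Q^1.85 = 22245
C^1.85 = 5011.9
D^4.87 = 6.1280e+08
p/m = 0.0043819 bar/m
p_total = 0.0043819 * 30.077 = 0.13179 bar

0.13179 bar


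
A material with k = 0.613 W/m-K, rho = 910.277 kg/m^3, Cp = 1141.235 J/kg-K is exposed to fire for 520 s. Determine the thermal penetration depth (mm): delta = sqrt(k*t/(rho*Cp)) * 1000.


alpha = 0.613 / (910.277 * 1141.235) = 5.9008e-07 m^2/s
alpha * t = 0.00030684
delta = sqrt(0.00030684) * 1000 = 17.517 mm

17.517 mm


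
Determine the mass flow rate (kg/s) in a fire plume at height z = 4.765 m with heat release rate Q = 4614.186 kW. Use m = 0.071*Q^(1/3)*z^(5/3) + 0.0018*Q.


Q^(1/3) = 16.648
z^(5/3) = 13.493
First term = 0.071 * 16.648 * 13.493 = 15.949
Second term = 0.0018 * 4614.186 = 8.3055
m = 24.254 kg/s

24.254 kg/s


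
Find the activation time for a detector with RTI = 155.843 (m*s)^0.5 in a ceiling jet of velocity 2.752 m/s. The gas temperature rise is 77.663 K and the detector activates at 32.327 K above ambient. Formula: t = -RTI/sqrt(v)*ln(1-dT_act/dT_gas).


dT_act/dT_gas = 0.41625
ln(1 - 0.41625) = -0.53828
t = -155.843 / sqrt(2.752) * -0.53828 = 50.567 s

50.567 s


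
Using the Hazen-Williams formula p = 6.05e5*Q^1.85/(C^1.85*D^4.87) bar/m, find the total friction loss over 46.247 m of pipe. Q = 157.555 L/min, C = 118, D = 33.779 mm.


Q^1.85 = 11621
C^1.85 = 6807.4
D^4.87 = 2.7830e+07
p/m = 0.037112 bar/m
p_total = 0.037112 * 46.247 = 1.7163 bar

1.7163 bar


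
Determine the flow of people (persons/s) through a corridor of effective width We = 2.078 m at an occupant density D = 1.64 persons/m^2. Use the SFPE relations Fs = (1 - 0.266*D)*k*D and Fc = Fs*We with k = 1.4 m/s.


1 - 0.266*D = 1 - 0.266*1.64 = 0.56376
Fs = 0.56376 * 1.4 * 1.64 = 1.2944 persons/(s*m)
Fc = 1.2944 * 2.078 = 2.6897 persons/s

2.6897 persons/s


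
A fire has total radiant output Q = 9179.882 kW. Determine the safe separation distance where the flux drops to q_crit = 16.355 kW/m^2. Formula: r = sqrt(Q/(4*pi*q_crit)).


4*pi*q_crit = 205.52
Q/(4*pi*q_crit) = 44.666
r = sqrt(44.666) = 6.6833 m

6.6833 m


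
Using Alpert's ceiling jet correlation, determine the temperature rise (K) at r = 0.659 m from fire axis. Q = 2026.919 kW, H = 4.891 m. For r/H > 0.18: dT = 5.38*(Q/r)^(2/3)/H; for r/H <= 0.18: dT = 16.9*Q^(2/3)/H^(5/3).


r/H = 0.659 / 4.891 = 0.13474
r/H <= 0.18, so dT = 16.9*Q^(2/3)/H^(5/3)
Q^(2/3) = 160.16
H^(5/3) = 14.093
dT = 16.9 * 160.16 / 14.093 = 192.06 K

192.06 K


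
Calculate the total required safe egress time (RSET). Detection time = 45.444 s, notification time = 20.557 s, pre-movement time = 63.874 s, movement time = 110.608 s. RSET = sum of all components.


Total = 45.444 + 20.557 + 63.874 + 110.608 = 240.483 s

240.483 s


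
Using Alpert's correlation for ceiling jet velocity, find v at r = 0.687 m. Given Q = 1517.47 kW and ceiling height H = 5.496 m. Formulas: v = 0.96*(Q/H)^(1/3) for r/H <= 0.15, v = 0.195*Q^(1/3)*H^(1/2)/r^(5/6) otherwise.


r/H = 0.687 / 5.496 = 0.125
r/H <= 0.15, so v = 0.96*(Q/H)^(1/3)
Q/H = 276.10
(Q/H)^(1/3) = 6.5117
v = 0.96 * 6.5117 = 6.2512 m/s

6.2512 m/s


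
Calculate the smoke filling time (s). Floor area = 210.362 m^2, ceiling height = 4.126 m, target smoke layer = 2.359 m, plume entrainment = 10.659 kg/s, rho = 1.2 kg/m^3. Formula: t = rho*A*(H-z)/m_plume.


H - z = 1.767 m
t = 1.2 * 210.362 * 1.767 / 10.659 = 41.847 s

41.847 s


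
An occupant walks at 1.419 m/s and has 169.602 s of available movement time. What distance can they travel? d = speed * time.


d = 1.419 * 169.602 = 240.67 m

240.67 m


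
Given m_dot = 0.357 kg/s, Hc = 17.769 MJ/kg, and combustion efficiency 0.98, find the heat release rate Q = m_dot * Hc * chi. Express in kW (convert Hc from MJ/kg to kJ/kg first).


Hc = 17.769 MJ/kg = 17.769 * 1000 kJ/kg = 17769 kJ/kg
Q = 0.357 kg/s * 17769 kJ/kg * 0.98 = 6216.7 kW

6216.7 kW


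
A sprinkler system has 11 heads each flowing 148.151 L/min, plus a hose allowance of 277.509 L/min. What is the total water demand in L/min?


Sprinkler demand = 11 * 148.151 = 1629.661 L/min
Total = 1629.661 + 277.509 = 1907.17 L/min

1907.17 L/min


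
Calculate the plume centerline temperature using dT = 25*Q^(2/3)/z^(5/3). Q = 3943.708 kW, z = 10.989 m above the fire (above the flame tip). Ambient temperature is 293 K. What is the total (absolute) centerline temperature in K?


Q^(2/3) = 249.61
z^(5/3) = 54.316
dT = 25 * 249.61 / 54.316 = 114.89 K
T = 293 + 114.89 = 407.89 K

407.89 K


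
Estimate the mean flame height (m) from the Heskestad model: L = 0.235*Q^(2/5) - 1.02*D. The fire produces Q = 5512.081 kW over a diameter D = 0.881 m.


Q^(2/5) = 31.371
0.235 * Q^(2/5) = 7.3721
1.02 * D = 0.89862
L = 6.4735 m

6.4735 m


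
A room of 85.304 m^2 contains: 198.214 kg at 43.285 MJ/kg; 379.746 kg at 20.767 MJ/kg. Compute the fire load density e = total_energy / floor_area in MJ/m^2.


Total energy = 198.214*43.285 + 379.746*20.767
= 8579.693 + 7886.185
= 16465.88 MJ
e = 16465.88 / 85.304 = 193.03 MJ/m^2

193.03 MJ/m^2


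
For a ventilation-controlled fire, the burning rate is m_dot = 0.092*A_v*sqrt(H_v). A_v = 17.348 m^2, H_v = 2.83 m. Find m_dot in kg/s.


sqrt(H_v) = 1.6823
m_dot = 0.092 * 17.348 * 1.6823 = 2.6849 kg/s

2.6849 kg/s


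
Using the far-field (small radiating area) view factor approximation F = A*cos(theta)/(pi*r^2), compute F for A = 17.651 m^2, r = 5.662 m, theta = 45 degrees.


cos(45 deg) = 0.70711
pi*r^2 = 100.71
F = 17.651 * 0.70711 / 100.71 = 0.12393

0.12393


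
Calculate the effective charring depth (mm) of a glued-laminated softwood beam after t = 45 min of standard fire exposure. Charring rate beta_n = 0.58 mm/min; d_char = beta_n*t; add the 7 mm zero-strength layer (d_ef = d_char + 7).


d_char = 0.58 * 45 = 26.1 mm
d_ef = 26.1 + 1.0*7 = 33.1 mm

33.1 mm


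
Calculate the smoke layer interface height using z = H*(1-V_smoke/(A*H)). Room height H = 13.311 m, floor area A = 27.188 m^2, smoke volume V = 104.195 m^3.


V/(A*H) = 0.28791
1 - 0.28791 = 0.71209
z = 13.311 * 0.71209 = 9.4786 m

9.4786 m


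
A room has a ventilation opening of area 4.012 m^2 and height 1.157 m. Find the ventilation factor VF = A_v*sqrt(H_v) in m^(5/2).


sqrt(H_v) = 1.0756
VF = 4.012 * 1.0756 = 4.3155 m^(5/2)

4.3155 m^(5/2)


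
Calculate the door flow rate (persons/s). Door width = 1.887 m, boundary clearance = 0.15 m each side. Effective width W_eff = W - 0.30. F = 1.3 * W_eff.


W_eff = 1.887 - 0.30 = 1.587 m
F = 1.3 * 1.587 = 2.0631 persons/s

2.0631 persons/s


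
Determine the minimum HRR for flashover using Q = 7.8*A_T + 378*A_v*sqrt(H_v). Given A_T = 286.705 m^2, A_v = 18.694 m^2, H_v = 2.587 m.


7.8*A_T = 2236.299
sqrt(H_v) = 1.6084
378*A_v*sqrt(H_v) = 11366
Q = 2236.299 + 11366 = 13602 kW

13602 kW


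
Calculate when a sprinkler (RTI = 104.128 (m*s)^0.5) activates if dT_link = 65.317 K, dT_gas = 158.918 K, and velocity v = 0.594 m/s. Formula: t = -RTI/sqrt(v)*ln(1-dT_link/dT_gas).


dT_link/dT_gas = 0.41101
ln(1 - 0.41101) = -0.52935
t = -104.128 / sqrt(0.594) * -0.52935 = 71.518 s

71.518 s


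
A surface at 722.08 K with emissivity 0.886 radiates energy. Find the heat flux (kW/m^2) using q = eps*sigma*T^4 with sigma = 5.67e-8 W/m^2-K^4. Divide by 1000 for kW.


T^4 = 2.7186e+11
q = 0.886 * 5.67e-8 * 2.7186e+11 / 1000 = 13.657 kW/m^2

13.657 kW/m^2


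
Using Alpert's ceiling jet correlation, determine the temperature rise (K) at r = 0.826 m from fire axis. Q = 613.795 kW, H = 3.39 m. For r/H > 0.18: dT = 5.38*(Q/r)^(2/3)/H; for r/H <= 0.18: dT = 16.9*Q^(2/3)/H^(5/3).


r/H = 0.826 / 3.39 = 0.24366
r/H > 0.18, so dT = 5.38*(Q/r)^(2/3)/H
Q/r = 743.09
(Q/r)^(2/3) = 82.041
dT = 5.38 * 82.041 / 3.39 = 130.20 K

130.20 K


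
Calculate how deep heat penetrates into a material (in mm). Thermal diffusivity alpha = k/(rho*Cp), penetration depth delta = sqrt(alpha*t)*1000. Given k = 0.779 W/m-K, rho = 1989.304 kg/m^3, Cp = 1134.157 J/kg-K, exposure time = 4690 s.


alpha = 0.779 / (1989.304 * 1134.157) = 3.4527e-07 m^2/s
alpha * t = 0.0016193
delta = sqrt(0.0016193) * 1000 = 40.241 mm

40.241 mm


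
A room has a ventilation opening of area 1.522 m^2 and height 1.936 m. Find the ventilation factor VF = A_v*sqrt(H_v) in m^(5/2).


sqrt(H_v) = 1.3914
VF = 1.522 * 1.3914 = 2.1177 m^(5/2)

2.1177 m^(5/2)


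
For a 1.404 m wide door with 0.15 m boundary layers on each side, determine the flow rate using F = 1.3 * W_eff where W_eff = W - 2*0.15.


W_eff = 1.404 - 0.30 = 1.104 m
F = 1.3 * 1.104 = 1.4352 persons/s

1.4352 persons/s


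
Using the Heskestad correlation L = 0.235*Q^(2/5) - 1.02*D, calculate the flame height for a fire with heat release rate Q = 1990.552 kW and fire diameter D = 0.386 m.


Q^(2/5) = 20.873
0.235 * Q^(2/5) = 4.9052
1.02 * D = 0.39372
L = 4.5115 m

4.5115 m


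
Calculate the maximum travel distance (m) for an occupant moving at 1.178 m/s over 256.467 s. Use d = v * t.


d = 1.178 * 256.467 = 302.12 m

302.12 m


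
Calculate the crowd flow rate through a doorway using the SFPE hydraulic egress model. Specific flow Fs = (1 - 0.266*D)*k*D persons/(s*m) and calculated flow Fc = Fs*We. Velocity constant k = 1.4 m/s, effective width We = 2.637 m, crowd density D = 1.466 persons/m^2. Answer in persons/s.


1 - 0.266*D = 1 - 0.266*1.466 = 0.61004
Fs = 0.61004 * 1.4 * 1.466 = 1.2521 persons/(s*m)
Fc = 1.2521 * 2.637 = 3.3017 persons/s

3.3017 persons/s


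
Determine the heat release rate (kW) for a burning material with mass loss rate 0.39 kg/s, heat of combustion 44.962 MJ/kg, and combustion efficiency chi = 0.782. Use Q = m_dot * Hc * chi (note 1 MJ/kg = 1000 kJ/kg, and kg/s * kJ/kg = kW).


Hc = 44.962 MJ/kg = 44.962 * 1000 kJ/kg = 44962 kJ/kg
Q = 0.39 kg/s * 44962 kJ/kg * 0.782 = 13713 kW

13713 kW


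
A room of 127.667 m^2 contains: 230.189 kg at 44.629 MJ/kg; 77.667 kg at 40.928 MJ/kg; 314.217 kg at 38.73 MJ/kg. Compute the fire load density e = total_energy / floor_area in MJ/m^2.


Total energy = 230.189*44.629 + 77.667*40.928 + 314.217*38.73
= 10273.10 + 3178.755 + 12169.62
= 25621.48 MJ
e = 25621.48 / 127.667 = 200.69 MJ/m^2

200.69 MJ/m^2


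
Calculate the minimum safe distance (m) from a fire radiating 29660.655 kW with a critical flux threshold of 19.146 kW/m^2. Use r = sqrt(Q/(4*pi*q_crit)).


4*pi*q_crit = 240.60
Q/(4*pi*q_crit) = 123.28
r = sqrt(123.28) = 11.103 m

11.103 m


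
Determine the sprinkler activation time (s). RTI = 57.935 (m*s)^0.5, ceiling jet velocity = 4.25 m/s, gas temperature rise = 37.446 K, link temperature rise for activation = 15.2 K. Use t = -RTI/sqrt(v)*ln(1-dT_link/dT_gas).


dT_link/dT_gas = 0.40592
ln(1 - 0.40592) = -0.52074
t = -57.935 / sqrt(4.25) * -0.52074 = 14.634 s

14.634 s


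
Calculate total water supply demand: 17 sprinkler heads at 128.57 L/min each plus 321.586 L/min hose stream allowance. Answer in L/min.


Sprinkler demand = 17 * 128.57 = 2185.69 L/min
Total = 2185.69 + 321.586 = 2507.276 L/min

2507.276 L/min


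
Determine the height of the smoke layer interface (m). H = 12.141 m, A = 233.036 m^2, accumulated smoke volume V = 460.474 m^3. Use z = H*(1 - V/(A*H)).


V/(A*H) = 0.16275
1 - 0.16275 = 0.83725
z = 12.141 * 0.83725 = 10.165 m

10.165 m


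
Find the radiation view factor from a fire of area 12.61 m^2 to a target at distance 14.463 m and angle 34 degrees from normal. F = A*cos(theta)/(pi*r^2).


cos(34 deg) = 0.82904
pi*r^2 = 657.15
F = 12.61 * 0.82904 / 657.15 = 0.015908

0.015908


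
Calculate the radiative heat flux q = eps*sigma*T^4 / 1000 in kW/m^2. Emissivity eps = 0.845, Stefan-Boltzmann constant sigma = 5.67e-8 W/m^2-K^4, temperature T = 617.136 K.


T^4 = 1.4505e+11
q = 0.845 * 5.67e-8 * 1.4505e+11 / 1000 = 6.9497 kW/m^2

6.9497 kW/m^2


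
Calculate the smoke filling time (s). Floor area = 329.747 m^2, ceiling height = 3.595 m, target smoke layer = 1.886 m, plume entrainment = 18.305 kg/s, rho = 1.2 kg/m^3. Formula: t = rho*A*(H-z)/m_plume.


H - z = 1.709 m
t = 1.2 * 329.747 * 1.709 / 18.305 = 36.943 s

36.943 s


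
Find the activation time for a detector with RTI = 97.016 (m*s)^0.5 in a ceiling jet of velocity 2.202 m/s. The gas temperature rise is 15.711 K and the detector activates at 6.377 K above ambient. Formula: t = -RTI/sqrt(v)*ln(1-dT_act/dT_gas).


dT_act/dT_gas = 0.40589
ln(1 - 0.40589) = -0.52070
t = -97.016 / sqrt(2.202) * -0.52070 = 34.042 s

34.042 s


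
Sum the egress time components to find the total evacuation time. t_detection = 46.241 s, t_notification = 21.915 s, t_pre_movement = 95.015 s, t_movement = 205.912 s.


Total = 46.241 + 21.915 + 95.015 + 205.912 = 369.083 s

369.083 s


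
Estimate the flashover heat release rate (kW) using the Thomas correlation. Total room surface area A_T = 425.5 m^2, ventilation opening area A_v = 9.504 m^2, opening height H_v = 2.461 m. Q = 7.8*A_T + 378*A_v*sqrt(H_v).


7.8*A_T = 3318.9
sqrt(H_v) = 1.5688
378*A_v*sqrt(H_v) = 5635.8
Q = 3318.9 + 5635.8 = 8954.7 kW

8954.7 kW


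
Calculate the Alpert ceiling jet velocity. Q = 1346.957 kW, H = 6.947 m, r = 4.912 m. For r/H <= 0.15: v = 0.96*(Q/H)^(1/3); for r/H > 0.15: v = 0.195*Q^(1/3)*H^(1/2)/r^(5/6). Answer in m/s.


r/H = 4.912 / 6.947 = 0.70707
r/H > 0.15, so v = 0.195*Q^(1/3)*H^(1/2)/r^(5/6)
Q^(1/3) = 11.044
H^(1/2) = 2.6357
r^(5/6) = 3.7675
v = 0.195 * 11.044 * 2.6357 / 3.7675 = 1.5066 m/s

1.5066 m/s


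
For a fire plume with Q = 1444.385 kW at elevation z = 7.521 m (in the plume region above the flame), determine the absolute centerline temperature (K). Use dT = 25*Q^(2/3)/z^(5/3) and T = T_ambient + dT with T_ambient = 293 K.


Q^(2/3) = 127.78
z^(5/3) = 28.871
dT = 25 * 127.78 / 28.871 = 110.65 K
T = 293 + 110.65 = 403.65 K

403.65 K


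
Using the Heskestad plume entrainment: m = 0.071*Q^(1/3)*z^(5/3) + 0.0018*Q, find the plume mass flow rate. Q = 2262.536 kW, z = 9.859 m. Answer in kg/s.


Q^(1/3) = 13.128
z^(5/3) = 45.330
First term = 0.071 * 13.128 * 45.330 = 42.252
Second term = 0.0018 * 2262.536 = 4.0726
m = 46.324 kg/s

46.324 kg/s


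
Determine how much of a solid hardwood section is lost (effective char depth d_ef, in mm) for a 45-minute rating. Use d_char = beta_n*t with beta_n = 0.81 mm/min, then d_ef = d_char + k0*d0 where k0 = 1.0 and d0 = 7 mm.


d_char = 0.81 * 45 = 36.45 mm
d_ef = 36.45 + 1.0*7 = 43.45 mm

43.45 mm


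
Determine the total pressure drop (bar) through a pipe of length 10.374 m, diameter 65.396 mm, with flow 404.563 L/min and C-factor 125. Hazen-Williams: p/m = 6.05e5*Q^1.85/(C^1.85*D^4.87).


Q^1.85 = 66516
C^1.85 = 7573.3
D^4.87 = 6.9460e+08
p/m = 0.0076500 bar/m
p_total = 0.0076500 * 10.374 = 0.079361 bar

0.079361 bar


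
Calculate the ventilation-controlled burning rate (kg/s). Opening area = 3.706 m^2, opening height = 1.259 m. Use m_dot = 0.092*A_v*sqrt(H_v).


sqrt(H_v) = 1.1221
m_dot = 0.092 * 3.706 * 1.1221 = 0.38257 kg/s

0.38257 kg/s


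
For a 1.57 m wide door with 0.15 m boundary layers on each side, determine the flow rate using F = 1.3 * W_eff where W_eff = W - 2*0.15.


W_eff = 1.57 - 0.30 = 1.27 m
F = 1.3 * 1.27 = 1.651 persons/s

1.651 persons/s


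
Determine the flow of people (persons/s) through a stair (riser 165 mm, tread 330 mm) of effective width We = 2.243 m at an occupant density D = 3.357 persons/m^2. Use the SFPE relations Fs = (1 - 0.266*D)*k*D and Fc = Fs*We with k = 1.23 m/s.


1 - 0.266*D = 1 - 0.266*3.357 = 0.10704
Fs = 0.10704 * 1.23 * 3.357 = 0.44197 persons/(s*m)
Fc = 0.44197 * 2.243 = 0.99134 persons/s

0.99134 persons/s


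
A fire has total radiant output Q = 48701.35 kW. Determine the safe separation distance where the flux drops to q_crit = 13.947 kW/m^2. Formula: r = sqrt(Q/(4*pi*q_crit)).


4*pi*q_crit = 175.26
Q/(4*pi*q_crit) = 277.88
r = sqrt(277.88) = 16.670 m

16.670 m


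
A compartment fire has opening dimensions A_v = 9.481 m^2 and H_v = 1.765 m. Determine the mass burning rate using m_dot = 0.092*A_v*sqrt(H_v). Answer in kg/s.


sqrt(H_v) = 1.3285
m_dot = 0.092 * 9.481 * 1.3285 = 1.1588 kg/s

1.1588 kg/s


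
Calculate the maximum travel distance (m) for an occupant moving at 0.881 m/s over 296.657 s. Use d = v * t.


d = 0.881 * 296.657 = 261.35 m

261.35 m


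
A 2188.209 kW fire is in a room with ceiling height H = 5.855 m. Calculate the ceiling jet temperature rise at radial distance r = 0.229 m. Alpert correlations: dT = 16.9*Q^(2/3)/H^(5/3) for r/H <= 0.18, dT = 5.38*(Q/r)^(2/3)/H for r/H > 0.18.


r/H = 0.229 / 5.855 = 0.039112
r/H <= 0.18, so dT = 16.9*Q^(2/3)/H^(5/3)
Q^(2/3) = 168.55
H^(5/3) = 19.020
dT = 16.9 * 168.55 / 19.020 = 149.76 K

149.76 K


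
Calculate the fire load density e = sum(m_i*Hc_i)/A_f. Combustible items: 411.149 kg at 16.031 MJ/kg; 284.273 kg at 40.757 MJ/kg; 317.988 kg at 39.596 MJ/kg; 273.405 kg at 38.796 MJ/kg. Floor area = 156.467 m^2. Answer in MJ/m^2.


Total energy = 411.149*16.031 + 284.273*40.757 + 317.988*39.596 + 273.405*38.796
= 6591.130 + 11586.11 + 12591.05 + 10607.02
= 41375.32 MJ
e = 41375.32 / 156.467 = 264.43 MJ/m^2

264.43 MJ/m^2


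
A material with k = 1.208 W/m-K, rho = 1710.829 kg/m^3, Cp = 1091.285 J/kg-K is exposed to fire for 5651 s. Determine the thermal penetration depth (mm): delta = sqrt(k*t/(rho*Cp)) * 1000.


alpha = 1.208 / (1710.829 * 1091.285) = 6.4703e-07 m^2/s
alpha * t = 0.0036563
delta = sqrt(0.0036563) * 1000 = 60.468 mm

60.468 mm


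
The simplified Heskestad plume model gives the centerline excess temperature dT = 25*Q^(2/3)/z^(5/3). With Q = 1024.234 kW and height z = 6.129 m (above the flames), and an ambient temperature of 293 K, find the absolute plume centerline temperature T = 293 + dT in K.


Q^(2/3) = 101.61
z^(5/3) = 20.527
dT = 25 * 101.61 / 20.527 = 123.75 K
T = 293 + 123.75 = 416.75 K

416.75 K


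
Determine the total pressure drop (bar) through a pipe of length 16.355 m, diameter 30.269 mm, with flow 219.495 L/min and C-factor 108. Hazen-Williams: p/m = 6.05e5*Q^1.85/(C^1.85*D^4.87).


Q^1.85 = 21460
C^1.85 = 5778.8
D^4.87 = 1.6310e+07
p/m = 0.13775 bar/m
p_total = 0.13775 * 16.355 = 2.2529 bar

2.2529 bar


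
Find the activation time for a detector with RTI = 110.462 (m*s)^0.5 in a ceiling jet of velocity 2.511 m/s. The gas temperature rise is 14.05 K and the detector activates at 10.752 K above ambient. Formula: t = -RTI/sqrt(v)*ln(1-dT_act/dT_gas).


dT_act/dT_gas = 0.76527
ln(1 - 0.76527) = -1.4493
t = -110.462 / sqrt(2.511) * -1.4493 = 101.03 s

101.03 s


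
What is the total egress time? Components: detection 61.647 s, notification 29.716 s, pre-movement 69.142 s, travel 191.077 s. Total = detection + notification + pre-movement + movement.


Total = 61.647 + 29.716 + 69.142 + 191.077 = 351.582 s

351.582 s


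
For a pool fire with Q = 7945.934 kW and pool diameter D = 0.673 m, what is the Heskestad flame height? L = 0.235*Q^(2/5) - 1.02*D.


Q^(2/5) = 36.313
0.235 * Q^(2/5) = 8.5335
1.02 * D = 0.68646
L = 7.8470 m

7.8470 m


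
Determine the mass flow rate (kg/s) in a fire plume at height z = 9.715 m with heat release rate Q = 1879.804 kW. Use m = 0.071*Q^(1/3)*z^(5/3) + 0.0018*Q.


Q^(1/3) = 12.342
z^(5/3) = 44.232
First term = 0.071 * 12.342 * 44.232 = 38.759
Second term = 0.0018 * 1879.804 = 3.3836
m = 42.142 kg/s

42.142 kg/s


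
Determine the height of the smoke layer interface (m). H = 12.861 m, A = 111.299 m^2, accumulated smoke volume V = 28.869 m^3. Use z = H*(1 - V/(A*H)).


V/(A*H) = 0.020168
1 - 0.020168 = 0.97983
z = 12.861 * 0.97983 = 12.602 m

12.602 m


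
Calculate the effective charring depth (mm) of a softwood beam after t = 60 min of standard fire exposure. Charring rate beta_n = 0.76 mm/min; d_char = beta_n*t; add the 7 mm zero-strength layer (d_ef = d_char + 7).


d_char = 0.76 * 60 = 45.6 mm
d_ef = 45.6 + 1.0*7 = 52.6 mm

52.6 mm


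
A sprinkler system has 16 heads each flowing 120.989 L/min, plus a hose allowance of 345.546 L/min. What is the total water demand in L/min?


Sprinkler demand = 16 * 120.989 = 1935.824 L/min
Total = 1935.824 + 345.546 = 2281.37 L/min

2281.37 L/min


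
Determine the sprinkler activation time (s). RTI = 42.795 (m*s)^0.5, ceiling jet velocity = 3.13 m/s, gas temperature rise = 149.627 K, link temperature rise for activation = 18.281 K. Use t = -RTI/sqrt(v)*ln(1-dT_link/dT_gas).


dT_link/dT_gas = 0.12218
ln(1 - 0.12218) = -0.13031
t = -42.795 / sqrt(3.13) * -0.13031 = 3.1521 s

3.1521 s


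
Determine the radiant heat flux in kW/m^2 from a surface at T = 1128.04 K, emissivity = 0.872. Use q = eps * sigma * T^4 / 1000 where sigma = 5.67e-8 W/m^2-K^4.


T^4 = 1.6192e+12
q = 0.872 * 5.67e-8 * 1.6192e+12 / 1000 = 80.057 kW/m^2

80.057 kW/m^2


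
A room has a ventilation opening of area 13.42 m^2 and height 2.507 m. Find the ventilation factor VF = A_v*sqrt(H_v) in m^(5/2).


sqrt(H_v) = 1.5834
VF = 13.42 * 1.5834 = 21.249 m^(5/2)

21.249 m^(5/2)


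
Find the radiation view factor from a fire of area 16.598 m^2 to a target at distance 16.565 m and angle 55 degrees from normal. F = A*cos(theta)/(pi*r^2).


cos(55 deg) = 0.57358
pi*r^2 = 862.05
F = 16.598 * 0.57358 / 862.05 = 0.011044

0.011044


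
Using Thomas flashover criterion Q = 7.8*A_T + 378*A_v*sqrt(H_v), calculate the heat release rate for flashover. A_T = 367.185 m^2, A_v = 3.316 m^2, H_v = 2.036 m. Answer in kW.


7.8*A_T = 2864.043
sqrt(H_v) = 1.4269
378*A_v*sqrt(H_v) = 1788.5
Q = 2864.043 + 1788.5 = 4652.6 kW

4652.6 kW


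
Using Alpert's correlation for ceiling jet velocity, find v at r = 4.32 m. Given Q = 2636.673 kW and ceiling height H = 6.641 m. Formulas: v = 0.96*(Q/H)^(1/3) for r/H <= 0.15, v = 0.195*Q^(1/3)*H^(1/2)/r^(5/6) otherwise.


r/H = 4.32 / 6.641 = 0.65050
r/H > 0.15, so v = 0.195*Q^(1/3)*H^(1/2)/r^(5/6)
Q^(1/3) = 13.815
H^(1/2) = 2.5770
r^(5/6) = 3.3851
v = 0.195 * 13.815 * 2.5770 / 3.3851 = 2.0508 m/s

2.0508 m/s


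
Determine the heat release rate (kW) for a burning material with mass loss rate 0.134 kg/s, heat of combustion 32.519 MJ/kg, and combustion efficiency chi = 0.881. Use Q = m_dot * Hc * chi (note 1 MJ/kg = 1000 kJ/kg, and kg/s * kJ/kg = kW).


Hc = 32.519 MJ/kg = 32.519 * 1000 kJ/kg = 32519 kJ/kg
Q = 0.134 kg/s * 32519 kJ/kg * 0.881 = 3839.0 kW

3839.0 kW


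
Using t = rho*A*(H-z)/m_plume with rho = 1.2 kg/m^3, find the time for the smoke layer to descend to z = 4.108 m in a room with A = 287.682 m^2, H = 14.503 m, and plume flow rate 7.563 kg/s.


H - z = 10.395 m
t = 1.2 * 287.682 * 10.395 / 7.563 = 474.49 s

474.49 s


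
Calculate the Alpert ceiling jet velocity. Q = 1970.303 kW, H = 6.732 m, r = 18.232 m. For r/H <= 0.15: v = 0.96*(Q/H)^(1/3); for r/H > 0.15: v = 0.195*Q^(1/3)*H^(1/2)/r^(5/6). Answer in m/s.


r/H = 18.232 / 6.732 = 2.7083
r/H > 0.15, so v = 0.195*Q^(1/3)*H^(1/2)/r^(5/6)
Q^(1/3) = 12.537
H^(1/2) = 2.5946
r^(5/6) = 11.238
v = 0.195 * 12.537 * 2.5946 / 11.238 = 0.56440 m/s

0.56440 m/s


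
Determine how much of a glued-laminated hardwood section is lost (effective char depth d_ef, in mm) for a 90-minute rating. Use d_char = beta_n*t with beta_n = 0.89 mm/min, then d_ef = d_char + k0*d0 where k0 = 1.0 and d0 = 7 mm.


d_char = 0.89 * 90 = 80.1 mm
d_ef = 80.1 + 1.0*7 = 87.1 mm

87.1 mm


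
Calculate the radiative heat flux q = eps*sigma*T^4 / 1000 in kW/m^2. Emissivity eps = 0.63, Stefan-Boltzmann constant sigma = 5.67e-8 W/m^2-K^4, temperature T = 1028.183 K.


T^4 = 1.1176e+12
q = 0.63 * 5.67e-8 * 1.1176e+12 / 1000 = 39.921 kW/m^2

39.921 kW/m^2


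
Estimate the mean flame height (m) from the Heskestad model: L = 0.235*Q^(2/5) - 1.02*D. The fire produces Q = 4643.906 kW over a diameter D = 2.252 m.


Q^(2/5) = 29.292
0.235 * Q^(2/5) = 6.8837
1.02 * D = 2.2970
L = 4.5866 m

4.5866 m


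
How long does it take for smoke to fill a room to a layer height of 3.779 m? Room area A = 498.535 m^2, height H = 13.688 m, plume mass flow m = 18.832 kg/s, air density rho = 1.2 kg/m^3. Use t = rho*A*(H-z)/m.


H - z = 9.909 m
t = 1.2 * 498.535 * 9.909 / 18.832 = 314.78 s

314.78 s
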